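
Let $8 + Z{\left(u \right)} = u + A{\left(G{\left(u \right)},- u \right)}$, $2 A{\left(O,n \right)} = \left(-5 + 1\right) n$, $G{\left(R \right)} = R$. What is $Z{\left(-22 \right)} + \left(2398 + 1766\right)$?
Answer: $4090$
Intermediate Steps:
$A{\left(O,n \right)} = - 2 n$ ($A{\left(O,n \right)} = \frac{\left(-5 + 1\right) n}{2} = \frac{\left(-4\right) n}{2} = - 2 n$)
$Z{\left(u \right)} = -8 + 3 u$ ($Z{\left(u \right)} = -8 - \left(- u + 2 \left(-1\right) u\right) = -8 + \left(u + 2 u\right) = -8 + 3 u$)
$Z{\left(-22 \right)} + \left(2398 + 1766\right) = \left(-8 + 3 \left(-22\right)\right) + \left(2398 + 1766\right) = \left(-8 - 66\right) + 4164 = -74 + 4164 = 4090$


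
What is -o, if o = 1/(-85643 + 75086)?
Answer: 1/10557 ≈ 9.4724e-5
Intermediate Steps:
o = -1/10557 (o = 1/(-10557) = -1/10557 ≈ -9.4724e-5)
-o = -1*(-1/10557) = 1/10557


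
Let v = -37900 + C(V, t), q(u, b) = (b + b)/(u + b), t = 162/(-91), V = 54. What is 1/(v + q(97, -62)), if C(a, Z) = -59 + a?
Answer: -35/1326799 ≈ -2.6379e-5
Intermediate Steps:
t = -162/91 (t = 162*(-1/91) = -162/91 ≈ -1.7802)
q(u, b) = 2*b/(b + u) (q(u, b) = (2*b)/(b + u) = 2*b/(b + u))
v = -37905 (v = -37900 + (-59 + 54) = -37900 - 5 = -37905)
1/(v + q(97, -62)) = 1/(-37905 + 2*(-62)/(-62 + 97)) = 1/(-37905 + 2*(-62)/35) = 1/(-37905 + 2*(-62)*(1/35)) = 1/(-37905 - 124/35) = 1/(-1326799/35) = -35/1326799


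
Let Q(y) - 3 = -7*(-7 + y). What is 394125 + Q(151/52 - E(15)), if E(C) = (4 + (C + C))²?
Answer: 20916931/52 ≈ 4.0225e+5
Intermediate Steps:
E(C) = (4 + 2*C)²
Q(y) = 52 - 7*y (Q(y) = 3 - 7*(-7 + y) = 3 + (49 - 7*y) = 52 - 7*y)
394125 + Q(151/52 - E(15)) = 394125 + (52 - 7*(151/52 - 4*(2 + 15)²)) = 394125 + (52 - 7*(151*(1/52) - 4*17²)) = 394125 + (52 - 7*(151/52 - 4*289)) = 394125 + (52 - 7*(151/52 - 1*1156)) = 394125 + (52 - 7*(151/52 - 1156)) = 394125 + (52 - 7*(-59961/52)) = 394125 + (52 + 419727/52) = 394125 + 422431/52 = 20916931/52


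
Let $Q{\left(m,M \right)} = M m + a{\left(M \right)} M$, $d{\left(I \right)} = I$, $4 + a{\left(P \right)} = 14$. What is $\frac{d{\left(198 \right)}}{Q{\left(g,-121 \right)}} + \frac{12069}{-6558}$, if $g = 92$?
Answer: $- \frac{758859}{408782} \approx -1.8564$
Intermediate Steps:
$a{\left(P \right)} = 10$ ($a{\left(P \right)} = -4 + 14 = 10$)
$Q{\left(m,M \right)} = 10 M + M m$ ($Q{\left(m,M \right)} = M m + 10 M = 10 M + M m$)
$\frac{d{\left(198 \right)}}{Q{\left(g,-121 \right)}} + \frac{12069}{-6558} = \frac{198}{\left(-121\right) \left(10 + 92\right)} + \frac{12069}{-6558} = \frac{198}{\left(-121\right) 102} + 12069 \left(- \frac{1}{6558}\right) = \frac{198}{-12342} - \frac{4023}{2186} = 198 \left(- \frac{1}{12342}\right) - \frac{4023}{2186} = - \frac{3}{187} - \frac{4023}{2186} = - \frac{758859}{408782}$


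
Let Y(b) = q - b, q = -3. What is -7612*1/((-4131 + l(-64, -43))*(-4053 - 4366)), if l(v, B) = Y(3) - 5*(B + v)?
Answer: -3806/15162619 ≈ -0.00025101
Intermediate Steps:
Y(b) = -3 - b
l(v, B) = -6 - 5*B - 5*v (l(v, B) = (-3 - 1*3) - 5*(B + v) = (-3 - 3) + (-5*B - 5*v) = -6 + (-5*B - 5*v) = -6 - 5*B - 5*v)
-7612*1/((-4131 + l(-64, -43))*(-4053 - 4366)) = -7612*1/((-4131 + (-6 - 5*(-43) - 5*(-64)))*(-4053 - 4366)) = -7612*(-1/(8419*(-4131 + (-6 + 215 + 320)))) = -7612*(-1/(8419*(-4131 + 529))) = -7612/((-8419*(-3602))) = -7612/30325238 = -7612*1/30325238 = -3806/15162619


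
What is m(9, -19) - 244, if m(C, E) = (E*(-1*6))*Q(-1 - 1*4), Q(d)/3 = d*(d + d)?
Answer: 16856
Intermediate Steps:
Q(d) = 6*d**2 (Q(d) = 3*(d*(d + d)) = 3*(d*(2*d)) = 3*(2*d**2) = 6*d**2)
m(C, E) = -900*E (m(C, E) = (E*(-1*6))*(6*(-1 - 1*4)**2) = (E*(-6))*(6*(-1 - 4)**2) = (-6*E)*(6*(-5)**2) = (-6*E)*(6*25) = -6*E*150 = -900*E)
m(9, -19) - 244 = -900*(-19) - 244 = 17100 - 244 = 16856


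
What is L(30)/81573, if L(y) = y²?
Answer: 300/27191 ≈ 0.011033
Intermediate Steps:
L(30)/81573 = 30²/81573 = 900*(1/81573) = 300/27191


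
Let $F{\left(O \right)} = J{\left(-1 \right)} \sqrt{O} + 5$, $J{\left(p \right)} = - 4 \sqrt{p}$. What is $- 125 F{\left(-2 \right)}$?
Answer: $-625 - 500 \sqrt{2} \approx -1332.1$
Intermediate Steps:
$F{\left(O \right)} = 5 - 4 i \sqrt{O}$ ($F{\left(O \right)} = - 4 \sqrt{-1} \sqrt{O} + 5 = - 4 i \sqrt{O} + 5 = 5 - 4 i \sqrt{O}$)
$- 125 F{\left(-2 \right)} = - 125 \left(5 - 4 i \sqrt{-2}\right) = - 125 \left(5 - 4 i i \sqrt{2}\right) = - 125 \left(5 + 4 \sqrt{2}\right) = -625 - 500 \sqrt{2}$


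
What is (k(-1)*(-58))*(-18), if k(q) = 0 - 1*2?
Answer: -2088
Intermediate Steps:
k(q) = -2 (k(q) = 0 - 2 = -2)
(k(-1)*(-58))*(-18) = -2*(-58)*(-18) = 116*(-18) = -2088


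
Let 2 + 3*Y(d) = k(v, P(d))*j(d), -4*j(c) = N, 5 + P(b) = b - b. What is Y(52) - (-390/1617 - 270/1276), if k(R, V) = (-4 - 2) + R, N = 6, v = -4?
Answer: 448871/93786 ≈ 4.7861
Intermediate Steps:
P(b) = -5 (P(b) = -5 + (b - b) = -5 + 0 = -5)
j(c) = -3/2 (j(c) = -¼*6 = -3/2)
k(R, V) = -6 + R
Y(d) = 13/3 (Y(d) = -⅔ + ((-6 - 4)*(-3/2))/3 = -⅔ + (-10*(-3/2))/3 = -⅔ + (⅓)*15 = -⅔ + 5 = 13/3)
Y(52) - (-390/1617 - 270/1276) = 13/3 - (-390/1617 - 270/1276) = 13/3 - (-390*1/1617 - 270*1/1276) = 13/3 - (-130/539 - 135/638) = 13/3 - 1*(-14155/31262) = 13/3 + 14155/31262 = 448871/93786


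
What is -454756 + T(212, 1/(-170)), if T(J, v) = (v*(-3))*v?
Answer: -13142448403/28900 ≈ -4.5476e+5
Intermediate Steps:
T(J, v) = -3*v² (T(J, v) = (-3*v)*v = -3*v²)
-454756 + T(212, 1/(-170)) = -454756 - 3*(1/(-170))² = -454756 - 3*(-1/170)² = -454756 - 3*1/28900 = -454756 - 3/28900 = -13142448403/28900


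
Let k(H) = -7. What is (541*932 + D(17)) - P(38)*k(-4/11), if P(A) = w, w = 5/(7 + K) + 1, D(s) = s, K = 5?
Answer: 6050867/12 ≈ 5.0424e+5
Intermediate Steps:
w = 17/12 (w = 5/(7 + 5) + 1 = 5/12 + 1 = 17/12 ≈ 1.4167)
P(A) = 17/12
(541*932 + D(17)) - P(38)*k(-4/11) = (541*932 + 17) - 17*(-7)/12 = (504212 + 17) - 1*(-119/12) = 504229 + 119/12 = 6050867/12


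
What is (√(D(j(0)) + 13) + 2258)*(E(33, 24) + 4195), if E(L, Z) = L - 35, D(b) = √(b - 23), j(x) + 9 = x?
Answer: 9467794 + 4193*√(13 + 4*I*√2) ≈ 9.4832e+6 + 3217.2*I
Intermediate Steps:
j(x) = -9 + x
D(b) = √(-23 + b)
E(L, Z) = -35 + L
(√(D(j(0)) + 13) + 2258)*(E(33, 24) + 4195) = (√(√(-23 + (-9 + 0)) + 13) + 2258)*((-35 + 33) + 4195) = (√(√(-23 - 9) + 13) + 2258)*(-2 + 4195) = (√(√(-32) + 13) + 2258)*4193 = (√(4*I*√2 + 13) + 2258)*4193 = (√(13 + 4*I*√2) + 2258)*4193 = (2258 + √(13 + 4*I*√2))*4193 = 9467794 + 4193*√(13 + 4*I*√2)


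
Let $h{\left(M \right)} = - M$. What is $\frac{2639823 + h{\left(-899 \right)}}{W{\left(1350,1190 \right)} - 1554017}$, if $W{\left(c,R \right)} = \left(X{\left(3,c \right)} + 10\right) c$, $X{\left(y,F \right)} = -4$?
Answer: $- \frac{2640722}{1545917} \approx -1.7082$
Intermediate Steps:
$W{\left(c,R \right)} = 6 c$ ($W{\left(c,R \right)} = \left(-4 + 10\right) c = 6 c$)
$\frac{2639823 + h{\left(-899 \right)}}{W{\left(1350,1190 \right)} - 1554017} = \frac{2639823 - -899}{6 \cdot 1350 - 1554017} = \frac{2639823 + 899}{8100 - 1554017} = \frac{2640722}{-1545917} = 2640722 \left(- \frac{1}{1545917}\right) = - \frac{2640722}{1545917}$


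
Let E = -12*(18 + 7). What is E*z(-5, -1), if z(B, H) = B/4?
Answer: 375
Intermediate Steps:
z(B, H) = B/4 (z(B, H) = B*(1/4) = B/4)
E = -300 (E = -12*25 = -300)
E*z(-5, -1) = -75*(-5) = -300*(-5/4) = 375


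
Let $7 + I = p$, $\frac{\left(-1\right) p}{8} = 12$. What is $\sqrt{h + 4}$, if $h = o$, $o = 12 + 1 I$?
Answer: $i \sqrt{87} \approx 9.3274 i$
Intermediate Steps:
$p = -96$ ($p = \left(-8\right) 12 = -96$)
$I = -103$ ($I = -7 - 96 = -103$)
$o = -91$ ($o = 12 + 1 \left(-103\right) = 12 - 103 = -91$)
$h = -91$
$\sqrt{h + 4} = \sqrt{-91 + 4} = \sqrt{-87} = i \sqrt{87}$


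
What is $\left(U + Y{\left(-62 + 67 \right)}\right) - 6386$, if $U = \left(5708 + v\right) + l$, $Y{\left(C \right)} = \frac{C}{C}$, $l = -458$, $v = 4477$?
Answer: $3342$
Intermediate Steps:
$Y{\left(C \right)} = 1$
$U = 9727$ ($U = \left(5708 + 4477\right) - 458 = 10185 - 458 = 9727$)
$\left(U + Y{\left(-62 + 67 \right)}\right) - 6386 = \left(9727 + 1\right) - 6386 = 9728 - 6386 = 3342$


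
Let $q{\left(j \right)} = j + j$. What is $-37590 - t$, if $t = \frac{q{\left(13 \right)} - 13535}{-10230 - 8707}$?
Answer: $- \frac{711855339}{18937} \approx -37591.0$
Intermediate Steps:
$q{\left(j \right)} = 2 j$
$t = \frac{13509}{18937}$ ($t = \frac{2 \cdot 13 - 13535}{-10230 - 8707} = \frac{26 - 13535}{-18937} = \left(-13509\right) \left(- \frac{1}{18937}\right) = \frac{13509}{18937} \approx 0.71337$)
$-37590 - t = -37590 - \frac{13509}{18937} = - \frac{711855339}{18937}$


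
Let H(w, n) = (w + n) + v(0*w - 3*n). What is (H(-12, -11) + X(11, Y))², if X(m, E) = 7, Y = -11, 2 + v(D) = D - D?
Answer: 324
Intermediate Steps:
v(D) = -2 (v(D) = -2 + (D - D) = -2 + 0 = -2)
H(w, n) = -2 + n + w (H(w, n) = (w + n) - 2 = (n + w) - 2 = -2 + n + w)
(H(-12, -11) + X(11, Y))² = ((-2 - 11 - 12) + 7)² = (-25 + 7)² = (-18)² = 324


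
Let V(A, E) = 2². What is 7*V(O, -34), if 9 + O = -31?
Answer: 28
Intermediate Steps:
O = -40 (O = -9 - 31 = -40)
V(A, E) = 4
7*V(O, -34) = 7*4 = 28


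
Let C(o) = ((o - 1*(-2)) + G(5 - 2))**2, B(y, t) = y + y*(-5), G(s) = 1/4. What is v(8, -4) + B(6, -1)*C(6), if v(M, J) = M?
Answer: -3251/2 ≈ -1625.5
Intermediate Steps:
G(s) = 1/4
B(y, t) = -4*y (B(y, t) = y - 5*y = -4*y)
C(o) = (9/4 + o)**2 (C(o) = ((o - 1*(-2)) + 1/4)**2 = ((o + 2) + 1/4)**2 = ((2 + o) + 1/4)**2 = (9/4 + o)**2)
v(8, -4) + B(6, -1)*C(6) = 8 + (-4*6)*((9 + 4*6)**2/16) = 8 - 3*(9 + 24)**2/2 = 8 - 3*33**2/2 = 8 - 3*1089/2 = 8 - 24*1089/16 = 8 - 3267/2 = -3251/2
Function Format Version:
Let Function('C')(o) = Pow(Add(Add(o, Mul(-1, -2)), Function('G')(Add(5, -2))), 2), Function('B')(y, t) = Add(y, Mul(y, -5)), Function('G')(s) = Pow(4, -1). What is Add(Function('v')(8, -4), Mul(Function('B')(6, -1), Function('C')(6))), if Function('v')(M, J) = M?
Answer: Rational(-3251, 2) ≈ -1625.5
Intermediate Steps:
Function('G')(s) = Rational(1, 4)
Function('B')(y, t) = Mul(-4, y) (Function('B')(y, t) = Add(y, Mul(-5, y)) = Mul(-4, y))
Function('C')(o) = Pow(Add(Rational(9, 4), o), 2) (Function('C')(o) = Pow(Add(Add(o, Mul(-1, -2)), Rational(1, 4)), 2) = Pow(Add(Add(o, 2), Rational(1, 4)), 2) = Pow(Add(Add(2, o), Rational(1, 4)), 2) = Pow(Add(Rational(9, 4), o), 2))
Add(Function('v')(8, -4), Mul(Function('B')(6, -1), Function('C')(6))) = Add(8, Mul(Mul(-4, 6), Mul(Rational(1, 16), Pow(Add(9, Mul(4, 6)), 2)))) = Add(8, Mul(-24, Mul(Rational(1, 16), Pow(Add(9, 24), 2)))) = Add(8, Mul(-24, Mul(Rational(1, 16), Pow(33, 2)))) = Add(8, Mul(-24, Mul(Rational(1, 16), 1089))) = Add(8, Mul(-24, Rational(1089, 16))) = Add(8, Rational(-3267, 2)) = Rational(-3251, 2)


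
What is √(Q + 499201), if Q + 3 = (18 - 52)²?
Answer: √500354 ≈ 707.36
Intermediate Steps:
Q = 1153 (Q = -3 + (18 - 52)² = -3 + (-34)² = -3 + 1156 = 1153)
√(Q + 499201) = √(1153 + 499201) = √500354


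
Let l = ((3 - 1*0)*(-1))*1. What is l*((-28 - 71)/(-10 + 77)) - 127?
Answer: -8212/67 ≈ -122.57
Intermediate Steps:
l = -3 (l = ((3 + 0)*(-1))*1 = (3*(-1))*1 = -3*1 = -3)
l*((-28 - 71)/(-10 + 77)) - 127 = -3*(-28 - 71)/(-10 + 77) - 127 = -(-297)/67 - 127 = -3*(-99/67) - 127 = 297/67 - 127 = -8212/67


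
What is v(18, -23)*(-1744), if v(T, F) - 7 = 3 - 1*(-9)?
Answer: -33136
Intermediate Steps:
v(T, F) = 19 (v(T, F) = 7 + (3 - 1*(-9)) = 7 + (3 + 9) = 7 + 12 = 19)
v(18, -23)*(-1744) = 19*(-1744) = -33136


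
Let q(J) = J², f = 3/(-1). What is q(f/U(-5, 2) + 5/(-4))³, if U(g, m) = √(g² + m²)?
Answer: 1744918109/99897344 + 40246245*√29/12487168 ≈ 34.824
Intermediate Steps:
f = -3 (f = 3*(-1) = -3)
q(f/U(-5, 2) + 5/(-4))³ = ((-3/√((-5)² + 2²) + 5/(-4))²)³ = ((-3/√(25 + 4) + 5*(-¼))²)³ = ((-3*√29/29 - 5/4)²)³ = ((-5/4 - 3*√29/29)²)³ = (-5/4 - 3*√29/29)⁶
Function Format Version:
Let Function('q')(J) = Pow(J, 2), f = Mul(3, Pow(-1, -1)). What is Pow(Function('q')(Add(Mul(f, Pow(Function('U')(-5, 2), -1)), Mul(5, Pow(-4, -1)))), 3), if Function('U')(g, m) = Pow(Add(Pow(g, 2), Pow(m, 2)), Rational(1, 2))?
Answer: Add(Rational(1744918109, 99897344), Mul(Rational(40246245, 12487168), Pow(29, Rational(1, 2)))) ≈ 34.824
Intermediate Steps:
f = -3 (f = Mul(3, -1) = -3)
Pow(Function('q')(Add(Mul(f, Pow(Function('U')(-5, 2), -1)), Mul(5, Pow(-4, -1)))), 3) = Pow(Pow(Add(Mul(-3, Pow(Pow(Add(Pow(-5, 2), Pow(2, 2)), Rational(1, 2)), -1)), Mul(5, Pow(-4, -1))), 2), 3) = Pow(Pow(Add(Mul(-3, Pow(Pow(Add(25, 4), Rational(1, 2)), -1)), Mul(5, Rational(-1, 4))), 2), 3) = Pow(Pow(Add(Mul(-3, Pow(Pow(29, Rational(1, 2)), -1)), Rational(-5, 4)), 2), 3) = Pow(Pow(Add(Mul(-3, Mul(Rational(1, 29), Pow(29, Rational(1, 2)))), Rational(-5, 4)), 2), 3) = Pow(Pow(Add(Mul(Rational(-3, 29), Pow(29, Rational(1, 2))), Rational(-5, 4)), 2), 3) = Pow(Pow(Add(Rational(-5, 4), Mul(Rational(-3, 29), Pow(29, Rational(1, 2)))), 2), 3) = Pow(Add(Rational(-5, 4), Mul(Rational(-3, 29), Pow(29, Rational(1, 2)))), 6)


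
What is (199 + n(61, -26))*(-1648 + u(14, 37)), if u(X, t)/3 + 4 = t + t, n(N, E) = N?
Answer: -373880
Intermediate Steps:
u(X, t) = -12 + 6*t (u(X, t) = -12 + 3*(t + t) = -12 + 3*(2*t) = -12 + 6*t)
(199 + n(61, -26))*(-1648 + u(14, 37)) = (199 + 61)*(-1648 + (-12 + 6*37)) = 260*(-1648 + (-12 + 222)) = 260*(-1648 + 210) = 260*(-1438) = -373880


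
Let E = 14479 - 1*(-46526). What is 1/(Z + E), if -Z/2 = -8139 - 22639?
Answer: 1/122561 ≈ 8.1592e-6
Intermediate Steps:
E = 61005 (E = 14479 + 46526 = 61005)
Z = 61556 (Z = -2*(-8139 - 22639) = -2*(-30778) = 61556)
1/(Z + E) = 1/(61556 + 61005) = 1/122561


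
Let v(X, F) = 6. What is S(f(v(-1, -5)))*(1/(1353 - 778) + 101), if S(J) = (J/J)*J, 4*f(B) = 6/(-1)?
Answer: -87114/575 ≈ -151.50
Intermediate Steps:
f(B) = -3/2 (f(B) = (6/(-1))/4 = (6*(-1))/4 = (1/4)*(-6) = -3/2)
S(J) = J (S(J) = 1*J = J)
S(f(v(-1, -5)))*(1/(1353 - 778) + 101) = -3*(1/(1353 - 778) + 101)/2 = -3*(1/575 + 101)/2 = -3/2*58076/575 = -87114/575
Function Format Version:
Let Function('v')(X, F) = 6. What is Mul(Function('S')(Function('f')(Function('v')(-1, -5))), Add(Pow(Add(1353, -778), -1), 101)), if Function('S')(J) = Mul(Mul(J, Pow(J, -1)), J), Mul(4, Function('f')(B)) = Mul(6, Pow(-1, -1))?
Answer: Rational(-87114, 575) ≈ -151.50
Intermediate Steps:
Function('f')(B) = Rational(-3, 2) (Function('f')(B) = Mul(Rational(1, 4), Mul(6, Pow(-1, -1))) = Mul(Rational(1, 4), Mul(6, -1)) = Mul(Rational(1, 4), -6) = Rational(-3, 2))
Function('S')(J) = J (Function('S')(J) = Mul(1, J) = J)
Mul(Function('S')(Function('f')(Function('v')(-1, -5))), Add(Pow(Add(1353, -778), -1), 101)) = Mul(Rational(-3, 2), Add(Pow(Add(1353, -778), -1), 101)) = Mul(Rational(-3, 2), Add(Pow(575, -1), 101)) = Mul(Rational(-3, 2), Add(Rational(1, 575), 101)) = Mul(Rational(-3, 2), Rational(58076, 575)) = Rational(-87114, 575)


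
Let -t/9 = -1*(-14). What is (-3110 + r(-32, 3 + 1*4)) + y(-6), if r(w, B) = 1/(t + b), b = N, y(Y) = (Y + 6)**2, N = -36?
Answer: -503821/162 ≈ -3110.0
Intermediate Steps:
y(Y) = (6 + Y)**2
b = -36
t = -126 (t = -(-9)*(-14) = -9*14 = -126)
r(w, B) = -1/162 (r(w, B) = 1/(-126 - 36) = 1/(-162) = -1/162)
(-3110 + r(-32, 3 + 1*4)) + y(-6) = (-3110 - 1/162) + (6 - 6)**2 = -503821/162 + 0**2 = -503821/162 + 0 = -503821/162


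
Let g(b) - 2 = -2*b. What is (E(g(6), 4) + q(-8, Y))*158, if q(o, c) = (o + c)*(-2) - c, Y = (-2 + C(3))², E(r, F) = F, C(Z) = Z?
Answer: 2686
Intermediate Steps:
g(b) = 2 - 2*b
Y = 1 (Y = (-2 + 3)² = 1² = 1)
q(o, c) = -3*c - 2*o (q(o, c) = (c + o)*(-2) - c = (-2*c - 2*o) - c = -3*c - 2*o)
(E(g(6), 4) + q(-8, Y))*158 = (4 + (-3*1 - 2*(-8)))*158 = (4 + (-3 + 16))*158 = (4 + 13)*158 = 17*158 = 2686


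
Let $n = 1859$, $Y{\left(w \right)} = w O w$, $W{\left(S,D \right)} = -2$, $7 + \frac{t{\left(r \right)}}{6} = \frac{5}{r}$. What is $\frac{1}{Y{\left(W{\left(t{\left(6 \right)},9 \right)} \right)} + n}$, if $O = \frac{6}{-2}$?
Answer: $\frac{1}{1847} \approx 0.00054142$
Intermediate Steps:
$t{\left(r \right)} = -42 + \frac{30}{r}$ ($t{\left(r \right)} = -42 + 6 \frac{5}{r} = -42 + \frac{30}{r}$)
$O = -3$ ($O = 6 \left(- \frac{1}{2}\right) = -3$)
$Y{\left(w \right)} = - 3 w^{2}$ ($Y{\left(w \right)} = w \left(-3\right) w = - 3 w w = - 3 w^{2}$)
$\frac{1}{Y{\left(W{\left(t{\left(6 \right)},9 \right)} \right)} + n} = \frac{1}{- 3 \left(-2\right)^{2} + 1859} = \frac{1}{\left(-3\right) 4 + 1859} = \frac{1}{-12 + 1859} = \frac{1}{1847}$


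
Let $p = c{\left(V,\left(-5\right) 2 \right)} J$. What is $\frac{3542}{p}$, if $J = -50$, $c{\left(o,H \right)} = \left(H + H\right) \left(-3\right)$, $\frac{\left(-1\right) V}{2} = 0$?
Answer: $- \frac{1771}{1500} \approx -1.1807$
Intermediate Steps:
$V = 0$ ($V = \left(-2\right) 0 = 0$)
$c{\left(o,H \right)} = - 6 H$ ($c{\left(o,H \right)} = 2 H \left(-3\right) = - 6 H$)
$p = -3000$ ($p = - 6 \left(\left(-5\right) 2\right) \left(-50\right) = \left(-6\right) \left(-10\right) \left(-50\right) = 60 \left(-50\right) = -3000$)
$\frac{3542}{p} = \frac{3542}{-3000} = 3542 \left(- \frac{1}{3000}\right) = - \frac{1771}{1500}$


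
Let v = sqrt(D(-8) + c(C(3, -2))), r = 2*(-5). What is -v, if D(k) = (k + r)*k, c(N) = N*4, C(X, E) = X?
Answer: -2*sqrt(39) ≈ -12.490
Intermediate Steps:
r = -10
c(N) = 4*N
D(k) = k*(-10 + k) (D(k) = (k - 10)*k = (-10 + k)*k = k*(-10 + k))
v = 2*sqrt(39) (v = sqrt(-8*(-10 - 8) + 4*3) = sqrt(-8*(-18) + 12) = sqrt(144 + 12) = sqrt(156) = 2*sqrt(39) ≈ 12.490)
-v = -2*sqrt(39)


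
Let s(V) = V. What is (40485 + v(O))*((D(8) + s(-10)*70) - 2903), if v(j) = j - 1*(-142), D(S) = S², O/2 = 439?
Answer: -146886195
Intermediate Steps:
O = 878 (O = 2*439 = 878)
v(j) = 142 + j (v(j) = j + 142 = 142 + j)
(40485 + v(O))*((D(8) + s(-10)*70) - 2903) = (40485 + (142 + 878))*((8² - 10*70) - 2903) = (40485 + 1020)*((64 - 700) - 2903) = 41505*(-636 - 2903) = 41505*(-3539) = -146886195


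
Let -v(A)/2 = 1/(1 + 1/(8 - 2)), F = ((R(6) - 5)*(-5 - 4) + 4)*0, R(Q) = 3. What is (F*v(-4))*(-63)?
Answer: 0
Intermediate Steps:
F = 0 (F = ((3 - 5)*(-5 - 4) + 4)*0 = (-2*(-9) + 4)*0 = (18 + 4)*0 = 22*0 = 0)
v(A) = -12/7 (v(A) = -2/(1 + 1/(8 - 2)) = -2/(1 + 1/6) = -2/(1 + ⅙) = -2/7/6 = -2*6/7 = -12/7)
(F*v(-4))*(-63) = (0*(-12/7))*(-63) = 0*(-63) = 0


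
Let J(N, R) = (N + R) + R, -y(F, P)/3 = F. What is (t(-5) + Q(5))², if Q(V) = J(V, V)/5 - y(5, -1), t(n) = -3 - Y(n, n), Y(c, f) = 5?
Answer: 100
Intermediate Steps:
y(F, P) = -3*F
J(N, R) = N + 2*R
t(n) = -8 (t(n) = -3 - 1*5 = -3 - 5 = -8)
Q(V) = 15 + 3*V/5 (Q(V) = (V + 2*V)/5 - (-3)*5 = (3*V)*(⅕) - 1*(-15) = 3*V/5 + 15 = 15 + 3*V/5)
(t(-5) + Q(5))² = (-8 + (15 + (⅗)*5))² = (-8 + (15 + 3))² = (-8 + 18)² = 10² = 100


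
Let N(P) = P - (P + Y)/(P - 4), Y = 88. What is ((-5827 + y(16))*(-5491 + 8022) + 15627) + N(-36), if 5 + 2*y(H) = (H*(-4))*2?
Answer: -74504281/5 ≈ -1.4901e+7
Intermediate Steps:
N(P) = P - (88 + P)/(-4 + P) (N(P) = P - (P + 88)/(P - 4) = P - (88 + P)/(-4 + P))
y(H) = -5/2 - 4*H (y(H) = -5/2 + ((H*(-4))*2)/2 = -5/2 + (-4*H*2)/2 = -5/2 + (-8*H)/2 = -5/2 - 4*H)
((-5827 + y(16))*(-5491 + 8022) + 15627) + N(-36) = ((-5827 + (-5/2 - 4*16))*(-5491 + 8022) + 15627) + (-88 + (-36)**2 - 5*(-36))/(-4 - 36) = ((-5827 + (-5/2 - 64))*2531 + 15627) + (-88 + 1296 + 180)/(-40) = ((-5827 - 133/2)*2531 + 15627) - 1/40*1388 = (-11787/2*2531 + 15627) - 347/10 = (-29832897/2 + 15627) - 347/10 = -29801643/2 - 347/10 = -74504281/5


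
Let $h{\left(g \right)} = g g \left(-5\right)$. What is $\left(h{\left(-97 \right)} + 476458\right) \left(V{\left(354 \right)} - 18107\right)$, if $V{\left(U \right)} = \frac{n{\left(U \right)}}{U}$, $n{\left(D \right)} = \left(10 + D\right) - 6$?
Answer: $- \frac{1376165605880}{177} \approx -7.7749 \cdot 10^{9}$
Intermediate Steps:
$h{\left(g \right)} = - 5 g^{2}$ ($h{\left(g \right)} = g^{2} \left(-5\right) = - 5 g^{2}$)
$n{\left(D \right)} = 4 + D$
$V{\left(U \right)} = \frac{4 + U}{U}$
$\left(h{\left(-97 \right)} + 476458\right) \left(V{\left(354 \right)} - 18107\right) = \left(- 5 \left(-97\right)^{2} + 476458\right) \left(\frac{4 + 354}{354} - 18107\right) = \left(\left(-5\right) 9409 + 476458\right) \left(\frac{1}{354} \cdot 358 - 18107\right) = \left(-47045 + 476458\right) \left(\frac{179}{177} - 18107\right) = 429413 \left(- \frac{3204760}{177}\right) = - \frac{1376165605880}{177}$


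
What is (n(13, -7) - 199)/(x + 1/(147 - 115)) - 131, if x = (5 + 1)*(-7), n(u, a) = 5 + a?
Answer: -169501/1343 ≈ -126.21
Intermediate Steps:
x = -42 (x = 6*(-7) = -42)
(n(13, -7) - 199)/(x + 1/(147 - 115)) - 131 = ((5 - 7) - 199)/(-42 + 1/(147 - 115)) - 131 = (-2 - 199)/(-42 + 1/32) - 131 = -201/(-42 + 1/32) - 131 = -201/(-1343/32) - 131 = -201*(-32/1343) - 131 = 6432/1343 - 131 = -169501/1343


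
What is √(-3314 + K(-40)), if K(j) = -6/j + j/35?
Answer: 43*I*√8785/70 ≈ 57.576*I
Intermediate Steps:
K(j) = -6/j + j/35 (K(j) = -6/j + j*(1/35) = -6/j + j/35)
√(-3314 + K(-40)) = √(-3314 + (-6/(-40) + (1/35)*(-40))) = √(-3314 + (-6*(-1/40) - 8/7)) = √(-3314 + (3/20 - 8/7)) = √(-3314 - 139/140) = √(-464099/140) = 43*I*√8785/70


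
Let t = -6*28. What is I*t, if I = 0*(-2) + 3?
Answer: -504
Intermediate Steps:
t = -168
I = 3 (I = 0 + 3 = 3)
I*t = 3*(-168) = -504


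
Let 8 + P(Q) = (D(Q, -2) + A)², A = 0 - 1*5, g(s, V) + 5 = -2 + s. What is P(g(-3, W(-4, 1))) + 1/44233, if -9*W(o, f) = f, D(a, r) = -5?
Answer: 4069437/44233 ≈ 92.000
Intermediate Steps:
W(o, f) = -f/9
g(s, V) = -7 + s (g(s, V) = -5 + (-2 + s) = -7 + s)
A = -5 (A = 0 - 5 = -5)
P(Q) = 92 (P(Q) = -8 + (-5 - 5)² = -8 + (-10)² = -8 + 100 = 92)
P(g(-3, W(-4, 1))) + 1/44233 = 92 + 1/44233 = 4069437/44233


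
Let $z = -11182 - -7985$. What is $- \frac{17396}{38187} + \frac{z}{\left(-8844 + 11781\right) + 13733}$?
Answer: $- \frac{412075159}{636577290} \approx -0.64733$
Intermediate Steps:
$z = -3197$ ($z = -11182 + 7985 = -3197$)
$- \frac{17396}{38187} + \frac{z}{\left(-8844 + 11781\right) + 13733} = - \frac{17396}{38187} - \frac{3197}{\left(-8844 + 11781\right) + 13733} = \left(-17396\right) \frac{1}{38187} - \frac{3197}{2937 + 13733} = - \frac{17396}{38187} - \frac{3197}{16670} = - \frac{412075159}{636577290}$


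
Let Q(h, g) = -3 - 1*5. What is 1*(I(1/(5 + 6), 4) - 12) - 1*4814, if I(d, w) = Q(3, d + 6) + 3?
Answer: -4831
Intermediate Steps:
Q(h, g) = -8 (Q(h, g) = -3 - 5 = -8)
I(d, w) = -5 (I(d, w) = -8 + 3 = -5)
1*(I(1/(5 + 6), 4) - 12) - 1*4814 = 1*(-5 - 12) - 1*4814 = 1*(-17) - 4814 = -17 - 4814 = -4831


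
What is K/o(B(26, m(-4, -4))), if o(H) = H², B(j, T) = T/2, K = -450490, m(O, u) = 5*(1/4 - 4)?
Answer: -5766272/1125 ≈ -5125.6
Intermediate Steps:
m(O, u) = -75/4 (m(O, u) = 5*(¼ - 4) = 5*(-15/4) = -75/4)
B(j, T) = T/2 (B(j, T) = T*(½) = T/2)
K/o(B(26, m(-4, -4))) = -450490/(((½)*(-75/4))²) = -450490/((-75/8)²) = -450490/5625/64 = -450490*64/5625 = -5766272/1125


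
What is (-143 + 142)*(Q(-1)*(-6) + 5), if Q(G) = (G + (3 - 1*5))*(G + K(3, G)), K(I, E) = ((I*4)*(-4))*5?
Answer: 4333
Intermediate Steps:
K(I, E) = -80*I (K(I, E) = ((4*I)*(-4))*5 = -16*I*5 = -80*I)
Q(G) = (-240 + G)*(-2 + G) (Q(G) = (G + (3 - 1*5))*(G - 80*3) = (G + (3 - 5))*(G - 240) = (G - 2)*(-240 + G) = (-2 + G)*(-240 + G) = (-240 + G)*(-2 + G))
(-143 + 142)*(Q(-1)*(-6) + 5) = (-143 + 142)*((480 + (-1)**2 - 242*(-1))*(-6) + 5) = -((480 + 1 + 242)*(-6) + 5) = -(723*(-6) + 5) = -(-4338 + 5) = -1*(-4333) = 4333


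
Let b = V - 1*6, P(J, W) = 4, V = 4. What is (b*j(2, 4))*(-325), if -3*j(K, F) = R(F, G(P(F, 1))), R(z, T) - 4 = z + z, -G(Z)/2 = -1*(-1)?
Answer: -2600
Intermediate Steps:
G(Z) = -2 (G(Z) = -(-2)*(-1) = -2*1 = -2)
b = -2 (b = 4 - 1*6 = 4 - 6 = -2)
R(z, T) = 4 + 2*z (R(z, T) = 4 + (z + z) = 4 + 2*z)
j(K, F) = -4/3 - 2*F/3 (j(K, F) = -(4 + 2*F)/3 = -4/3 - 2*F/3)
(b*j(2, 4))*(-325) = -2*(-4/3 - ⅔*4)*(-325) = -2*(-4/3 - 8/3)*(-325) = -2*(-4)*(-325) = 8*(-325) = -2600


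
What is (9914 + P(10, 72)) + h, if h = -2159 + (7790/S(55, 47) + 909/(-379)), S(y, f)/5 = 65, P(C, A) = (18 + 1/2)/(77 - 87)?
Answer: 766120989/98540 ≈ 7774.7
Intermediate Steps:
P(C, A) = -37/20 (P(C, A) = (18 + ½)/(-10) = (37/2)*(-⅒) = -37/20)
S(y, f) = 325 (S(y, f) = 5*65 = 325)
h = -52655568/24635 (h = -2159 + (7790/325 + 909/(-379)) = -2159 + (7790*(1/325) + 909*(-1/379)) = -2159 + (1558/65 - 909/379) = -2159 + 531397/24635 = -52655568/24635 ≈ -2137.4)
(9914 + P(10, 72)) + h = (9914 - 37/20) - 52655568/24635 = 198243/20 - 52655568/24635 = 766120989/98540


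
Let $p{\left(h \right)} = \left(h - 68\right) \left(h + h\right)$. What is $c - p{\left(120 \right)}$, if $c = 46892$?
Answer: $34412$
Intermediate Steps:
$p{\left(h \right)} = 2 h \left(-68 + h\right)$ ($p{\left(h \right)} = \left(-68 + h\right) 2 h = 2 h \left(-68 + h\right)$)
$c - p{\left(120 \right)} = 46892 - 2 \cdot 120 \left(-68 + 120\right) = 46892 - 2 \cdot 120 \cdot 52 = 46892 - 12480 = 34412$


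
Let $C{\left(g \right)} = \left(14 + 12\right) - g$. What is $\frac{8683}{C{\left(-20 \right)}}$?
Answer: $\frac{8683}{46} \approx 188.76$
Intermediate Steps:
$C{\left(g \right)} = 26 - g$
$\frac{8683}{C{\left(-20 \right)}} = \frac{8683}{26 - -20} = \frac{8683}{26 + 20} = \frac{8683}{46}$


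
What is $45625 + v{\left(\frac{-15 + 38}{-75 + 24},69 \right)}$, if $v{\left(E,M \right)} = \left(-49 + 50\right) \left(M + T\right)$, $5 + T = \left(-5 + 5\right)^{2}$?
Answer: $45689$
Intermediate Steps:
$T = -5$ ($T = -5 + \left(-5 + 5\right)^{2} = -5 + 0^{2} = -5 + 0 = -5$)
$v{\left(E,M \right)} = -5 + M$ ($v{\left(E,M \right)} = \left(-49 + 50\right) \left(M - 5\right) = 1 \left(-5 + M\right) = -5 + M$)
$45625 + v{\left(\frac{-15 + 38}{-75 + 24},69 \right)} = 45625 + \left(-5 + 69\right) = 45625 + 64 = 45689$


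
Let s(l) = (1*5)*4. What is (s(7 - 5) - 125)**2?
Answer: 11025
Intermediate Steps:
s(l) = 20 (s(l) = 5*4 = 20)
(s(7 - 5) - 125)**2 = (20 - 125)**2 = (-105)**2 = 11025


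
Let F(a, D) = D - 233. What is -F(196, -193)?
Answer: 426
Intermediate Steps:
F(a, D) = -233 + D
-F(196, -193) = -(-233 - 193) = -1*(-426) = 426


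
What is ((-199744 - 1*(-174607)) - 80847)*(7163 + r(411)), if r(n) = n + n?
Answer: -846282240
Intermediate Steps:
r(n) = 2*n
((-199744 - 1*(-174607)) - 80847)*(7163 + r(411)) = ((-199744 - 1*(-174607)) - 80847)*(7163 + 2*411) = ((-199744 + 174607) - 80847)*(7163 + 822) = (-25137 - 80847)*7985 = -105984*7985 = -846282240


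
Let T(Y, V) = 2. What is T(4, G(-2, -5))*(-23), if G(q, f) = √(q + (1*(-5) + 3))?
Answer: -46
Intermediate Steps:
G(q, f) = √(-2 + q) (G(q, f) = √(q + (-5 + 3)) = √(q - 2) = √(-2 + q))
T(4, G(-2, -5))*(-23) = 2*(-23) = -46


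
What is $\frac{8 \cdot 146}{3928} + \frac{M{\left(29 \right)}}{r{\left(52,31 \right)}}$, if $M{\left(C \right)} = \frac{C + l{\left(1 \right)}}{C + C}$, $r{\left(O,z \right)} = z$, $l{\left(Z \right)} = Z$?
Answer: $\frac{138619}{441409} \approx 0.31404$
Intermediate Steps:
$M{\left(C \right)} = \frac{1 + C}{2 C}$ ($M{\left(C \right)} = \frac{C + 1}{C + C} = \frac{1 + C}{2 C}$)
$\frac{8 \cdot 146}{3928} + \frac{M{\left(29 \right)}}{r{\left(52,31 \right)}} = \frac{8 \cdot 146}{3928} + \frac{\frac{1}{2} \cdot \frac{1}{29} \left(1 + 29\right)}{31} = 1168 \cdot \frac{1}{3928} + \frac{1}{2} \cdot \frac{1}{29} \cdot 30 \cdot \frac{1}{31} = \frac{146}{491} + \frac{15}{29} \cdot \frac{1}{31} = \frac{146}{491} + \frac{15}{899} = \frac{138619}{441409}$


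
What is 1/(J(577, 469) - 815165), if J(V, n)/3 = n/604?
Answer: -604/492358253 ≈ -1.2267e-6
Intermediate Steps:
J(V, n) = 3*n/604 (J(V, n) = 3*(n/604) = 3*n/604)
1/(J(577, 469) - 815165) = 1/((3/604)*469 - 815165) = 1/(1407/604 - 815165) = 1/(-492358253/604) = -604/492358253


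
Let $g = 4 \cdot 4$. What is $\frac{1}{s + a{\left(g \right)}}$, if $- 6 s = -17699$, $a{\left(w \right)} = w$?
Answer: $\frac{6}{17795} \approx 0.00033717$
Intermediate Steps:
$g = 16$
$s = \frac{17699}{6}$ ($s = \left(- \frac{1}{6}\right) \left(-17699\right) = \frac{17699}{6} \approx 2949.8$)
$\frac{1}{s + a{\left(g \right)}} = \frac{1}{\frac{17699}{6} + 16} = \frac{1}{\frac{17795}{6}} = \frac{6}{17795}$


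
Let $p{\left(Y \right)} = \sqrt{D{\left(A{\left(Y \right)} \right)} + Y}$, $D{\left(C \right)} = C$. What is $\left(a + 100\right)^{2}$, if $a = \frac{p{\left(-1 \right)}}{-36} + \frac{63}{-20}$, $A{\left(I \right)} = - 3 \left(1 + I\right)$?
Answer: $\frac{37988683}{4050} - \frac{1937 i}{360} \approx 9379.9 - 5.3806 i$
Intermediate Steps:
$A{\left(I \right)} = -3 - 3 I$
$p{\left(Y \right)} = \sqrt{-3 - 2 Y}$ ($p{\left(Y \right)} = \sqrt{\left(-3 - 3 Y\right) + Y} = \sqrt{-3 - 2 Y}$)
$a = - \frac{63}{20} - \frac{i}{36}$ ($a = \frac{\sqrt{-3 - -2}}{-36} + \frac{63}{-20} = \sqrt{-3 + 2} \left(- \frac{1}{36}\right) + 63 \left(- \frac{1}{20}\right) = \sqrt{-1} \left(- \frac{1}{36}\right) - \frac{63}{20} = i \left(- \frac{1}{36}\right) - \frac{63}{20} = - \frac{i}{36} - \frac{63}{20} = - \frac{63}{20} - \frac{i}{36} \approx -3.15 - 0.027778 i$)
$\left(a + 100\right)^{2} = \left(\left(- \frac{63}{20} - \frac{i}{36}\right) + 100\right)^{2} = \left(\frac{1937}{20} - \frac{i}{36}\right)^{2}$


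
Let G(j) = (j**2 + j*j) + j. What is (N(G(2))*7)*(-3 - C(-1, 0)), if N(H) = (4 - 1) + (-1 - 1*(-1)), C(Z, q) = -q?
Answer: -63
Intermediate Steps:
G(j) = j + 2*j**2 (G(j) = (j**2 + j**2) + j = 2*j**2 + j = j + 2*j**2)
N(H) = 3 (N(H) = 3 + (-1 + 1) = 3 + 0 = 3)
(N(G(2))*7)*(-3 - C(-1, 0)) = (3*7)*(-3 - (-1)*0) = 21*(-3 - 1*0) = 21*(-3 + 0) = 21*(-3) = -63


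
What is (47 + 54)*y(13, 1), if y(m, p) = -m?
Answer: -1313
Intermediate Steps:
(47 + 54)*y(13, 1) = (47 + 54)*(-1*13) = 101*(-13) = -1313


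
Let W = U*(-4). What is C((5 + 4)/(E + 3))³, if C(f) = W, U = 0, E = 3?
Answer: 0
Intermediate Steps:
W = 0 (W = 0*(-4) = 0)
C(f) = 0
C((5 + 4)/(E + 3))³ = 0³ = 0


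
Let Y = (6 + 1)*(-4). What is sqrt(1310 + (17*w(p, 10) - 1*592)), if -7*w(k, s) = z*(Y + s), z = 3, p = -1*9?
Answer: 2*sqrt(10402)/7 ≈ 29.140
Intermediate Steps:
p = -9
Y = -28 (Y = 7*(-4) = -28)
w(k, s) = 12 - 3*s/7 (w(k, s) = -3*(-28 + s)/7 = -(-84 + 3*s)/7 = 12 - 3*s/7)
sqrt(1310 + (17*w(p, 10) - 1*592)) = sqrt(1310 + (17*(12 - 3/7*10) - 1*592)) = sqrt(1310 + (17*(12 - 30/7) - 592)) = sqrt(1310 + (17*(54/7) - 592)) = sqrt(1310 + (918/7 - 592)) = sqrt(1310 - 3226/7) = sqrt(5944/7) = 2*sqrt(10402)/7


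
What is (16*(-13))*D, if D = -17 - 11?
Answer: 5824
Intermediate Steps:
D = -28
(16*(-13))*D = (16*(-13))*(-28) = -208*(-28) = 5824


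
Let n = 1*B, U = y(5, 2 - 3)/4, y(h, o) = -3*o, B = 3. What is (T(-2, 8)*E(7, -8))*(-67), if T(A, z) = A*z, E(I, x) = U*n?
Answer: 2412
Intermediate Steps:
U = ¾ (U = -3*(2 - 3)/4 = -3*(-1)*(¼) = 3*(¼) = ¾ ≈ 0.75000)
n = 3 (n = 1*3 = 3)
E(I, x) = 9/4 (E(I, x) = (¾)*3 = 9/4)
(T(-2, 8)*E(7, -8))*(-67) = (-2*8*(9/4))*(-67) = -16*9/4*(-67) = -36*(-67) = 2412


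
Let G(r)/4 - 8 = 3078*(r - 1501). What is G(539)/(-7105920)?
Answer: 740257/444120 ≈ 1.6668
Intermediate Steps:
G(r) = -18480280 + 12312*r (G(r) = 32 + 4*(3078*(r - 1501)) = 32 + 4*(3078*(-1501 + r)) = 32 + 4*(-4620078 + 3078*r) = 32 + (-18480312 + 12312*r) = -18480280 + 12312*r)
G(539)/(-7105920) = (-18480280 + 12312*539)/(-7105920) = (-18480280 + 6636168)*(-1/7105920) = -11844112*(-1/7105920) = 740257/444120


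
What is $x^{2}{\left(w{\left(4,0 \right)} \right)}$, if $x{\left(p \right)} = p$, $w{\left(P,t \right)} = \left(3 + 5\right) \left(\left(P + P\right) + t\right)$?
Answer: $4096$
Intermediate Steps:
$w{\left(P,t \right)} = 8 t + 16 P$ ($w{\left(P,t \right)} = 8 \left(2 P + t\right) = 8 \left(t + 2 P\right) = 8 t + 16 P$)
$x^{2}{\left(w{\left(4,0 \right)} \right)} = \left(8 \cdot 0 + 16 \cdot 4\right)^{2} = \left(0 + 64\right)^{2} = 64^{2} = 4096$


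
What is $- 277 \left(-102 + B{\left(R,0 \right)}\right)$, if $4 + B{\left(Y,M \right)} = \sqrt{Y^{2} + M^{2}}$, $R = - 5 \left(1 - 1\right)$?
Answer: $29362$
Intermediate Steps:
$R = 0$ ($R = \left(-5\right) 0 = 0$)
$B{\left(Y,M \right)} = -4 + \sqrt{M^{2} + Y^{2}}$ ($B{\left(Y,M \right)} = -4 + \sqrt{Y^{2} + M^{2}} = -4 + \sqrt{M^{2} + Y^{2}}$)
$- 277 \left(-102 + B{\left(R,0 \right)}\right) = - 277 \left(-102 - \left(4 - \sqrt{0^{2} + 0^{2}}\right)\right) = - 277 \left(-102 - \left(4 - \sqrt{0 + 0}\right)\right) = - 277 \left(-102 - \left(4 - \sqrt{0}\right)\right) = - 277 \left(-102 + \left(-4 + 0\right)\right) = - 277 \left(-102 - 4\right) = \left(-277\right) \left(-106\right) = 29362$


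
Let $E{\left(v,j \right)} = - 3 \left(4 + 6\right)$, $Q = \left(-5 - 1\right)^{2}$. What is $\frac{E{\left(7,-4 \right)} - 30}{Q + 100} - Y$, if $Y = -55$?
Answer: $\frac{1855}{34} \approx 54.559$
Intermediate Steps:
$Q = 36$ ($Q = \left(-6\right)^{2} = 36$)
$E{\left(v,j \right)} = -30$ ($E{\left(v,j \right)} = \left(-3\right) 10 = -30$)
$\frac{E{\left(7,-4 \right)} - 30}{Q + 100} - Y = \frac{-30 - 30}{36 + 100} - -55 = - \frac{60}{136} + 55 = \left(-60\right) \frac{1}{136} + 55 = - \frac{15}{34} + 55 = \frac{1855}{34}$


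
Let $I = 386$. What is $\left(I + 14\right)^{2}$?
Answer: $160000$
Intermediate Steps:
$\left(I + 14\right)^{2} = \left(386 + 14\right)^{2} = 400^{2} = 160000$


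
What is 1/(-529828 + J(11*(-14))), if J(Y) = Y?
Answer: -1/529982 ≈ -1.8869e-6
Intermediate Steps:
1/(-529828 + J(11*(-14))) = 1/(-529828 + 11*(-14)) = 1/(-529828 - 154) = 1/(-529982) = -1/529982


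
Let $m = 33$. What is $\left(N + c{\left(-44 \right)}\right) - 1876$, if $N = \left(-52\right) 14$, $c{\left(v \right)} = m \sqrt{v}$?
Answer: $-2604 + 66 i \sqrt{11} \approx -2604.0 + 218.9 i$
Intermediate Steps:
$c{\left(v \right)} = 33 \sqrt{v}$
$N = -728$
$\left(N + c{\left(-44 \right)}\right) - 1876 = \left(-728 + 33 \sqrt{-44}\right) - 1876 = \left(-728 + 33 \cdot 2 i \sqrt{11}\right) - 1876 = \left(-728 + 66 i \sqrt{11}\right) - 1876 = -2604 + 66 i \sqrt{11}$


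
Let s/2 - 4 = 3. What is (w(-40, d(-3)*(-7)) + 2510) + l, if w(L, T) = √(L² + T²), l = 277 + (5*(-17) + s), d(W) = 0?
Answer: 2756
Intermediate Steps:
s = 14 (s = 8 + 2*3 = 8 + 6 = 14)
l = 206 (l = 277 + (5*(-17) + 14) = 277 + (-85 + 14) = 277 - 71 = 206)
(w(-40, d(-3)*(-7)) + 2510) + l = (√((-40)² + (0*(-7))²) + 2510) + 206 = (√(1600 + 0²) + 2510) + 206 = (√(1600 + 0) + 2510) + 206 = (√1600 + 2510) + 206 = (40 + 2510) + 206 = 2550 + 206 = 2756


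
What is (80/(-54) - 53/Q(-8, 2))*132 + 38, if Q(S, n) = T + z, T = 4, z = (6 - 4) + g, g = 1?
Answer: -72890/63 ≈ -1157.0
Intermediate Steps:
z = 3 (z = (6 - 4) + 1 = 2 + 1 = 3)
Q(S, n) = 7 (Q(S, n) = 4 + 3 = 7)
(80/(-54) - 53/Q(-8, 2))*132 + 38 = (80/(-54) - 53/7)*132 + 38 = (80*(-1/54) - 53*1/7)*132 + 38 = (-40/27 - 53/7)*132 + 38 = -1711/189*132 + 38 = -75284/63 + 38 = -72890/63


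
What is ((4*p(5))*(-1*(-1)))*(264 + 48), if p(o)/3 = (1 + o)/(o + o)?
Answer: 11232/5 ≈ 2246.4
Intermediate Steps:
p(o) = 3*(1 + o)/(2*o) (p(o) = 3*((1 + o)/(o + o)) = 3*((1 + o)/((2*o))) = 3*((1 + o)*(1/(2*o))) = 3*((1 + o)/(2*o)) = 3*(1 + o)/(2*o))
((4*p(5))*(-1*(-1)))*(264 + 48) = ((4*((3/2)*(1 + 5)/5))*(-1*(-1)))*(264 + 48) = ((4*((3/2)*(⅕)*6))*1)*312 = ((4*(9/5))*1)*312 = ((36/5)*1)*312 = (36/5)*312 = 11232/5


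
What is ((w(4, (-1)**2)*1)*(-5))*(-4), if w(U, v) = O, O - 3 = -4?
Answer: -20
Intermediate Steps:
O = -1 (O = 3 - 4 = -1)
w(U, v) = -1
((w(4, (-1)**2)*1)*(-5))*(-4) = (-1*1*(-5))*(-4) = -1*(-5)*(-4) = 5*(-4) = -20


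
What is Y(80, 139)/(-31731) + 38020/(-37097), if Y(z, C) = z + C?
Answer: -404845621/392374969 ≈ -1.0318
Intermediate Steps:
Y(z, C) = C + z
Y(80, 139)/(-31731) + 38020/(-37097) = (139 + 80)/(-31731) + 38020/(-37097) = 219*(-1/31731) + 38020*(-1/37097) = -73/10577 - 38020/37097 = -404845621/392374969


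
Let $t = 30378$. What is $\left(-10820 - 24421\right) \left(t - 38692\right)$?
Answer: $292993674$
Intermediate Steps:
$\left(-10820 - 24421\right) \left(t - 38692\right) = \left(-10820 - 24421\right) \left(30378 - 38692\right) = \left(-35241\right) \left(-8314\right) = 292993674$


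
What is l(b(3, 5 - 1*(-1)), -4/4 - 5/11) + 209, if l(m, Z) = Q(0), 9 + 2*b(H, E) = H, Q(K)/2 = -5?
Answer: 199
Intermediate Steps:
Q(K) = -10 (Q(K) = 2*(-5) = -10)
b(H, E) = -9/2 + H/2
l(m, Z) = -10
l(b(3, 5 - 1*(-1)), -4/4 - 5/11) + 209 = -10 + 209 = 199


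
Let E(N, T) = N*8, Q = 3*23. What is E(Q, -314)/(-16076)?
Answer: -138/4019 ≈ -0.034337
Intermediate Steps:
Q = 69
E(N, T) = 8*N
E(Q, -314)/(-16076) = (8*69)/(-16076) = 552*(-1/16076) = -138/4019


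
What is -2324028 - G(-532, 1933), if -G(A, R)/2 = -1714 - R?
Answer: -2331322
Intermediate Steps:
G(A, R) = 3428 + 2*R (G(A, R) = -2*(-1714 - R) = 3428 + 2*R)
-2324028 - G(-532, 1933) = -2324028 - (3428 + 2*1933) = -2324028 - (3428 + 3866) = -2324028 - 1*7294 = -2324028 - 7294 = -2331322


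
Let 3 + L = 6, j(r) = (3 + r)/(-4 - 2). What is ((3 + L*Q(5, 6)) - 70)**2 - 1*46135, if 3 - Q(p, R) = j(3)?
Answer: -43110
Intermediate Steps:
j(r) = -1/2 - r/6 (j(r) = (3 + r)/(-6) = (3 + r)*(-1/6) = -1/2 - r/6)
Q(p, R) = 4 (Q(p, R) = 3 - (-1/2 - 1/6*3) = 3 - (-1/2 - 1/2) = 3 - 1*(-1) = 3 + 1 = 4)
L = 3 (L = -3 + 6 = 3)
((3 + L*Q(5, 6)) - 70)**2 - 1*46135 = ((3 + 3*4) - 70)**2 - 1*46135 = ((3 + 12) - 70)**2 - 46135 = (15 - 70)**2 - 46135 = (-55)**2 - 46135 = 3025 - 46135 = -43110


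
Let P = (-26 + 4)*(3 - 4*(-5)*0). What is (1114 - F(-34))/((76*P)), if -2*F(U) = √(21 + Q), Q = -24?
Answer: -557/2508 - I*√3/10032 ≈ -0.22209 - 0.00017265*I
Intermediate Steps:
F(U) = -I*√3/2 (F(U) = -√(21 - 24)/2 = -I*√3/2)
P = -66 (P = -22*(3 + 20*0) = -22*(3 + 0) = -22*3 = -66)
(1114 - F(-34))/((76*P)) = (1114 - (-1)*I*√3/2)/((76*(-66))) = (1114 + I*√3/2)/(-5016) = (1114 + I*√3/2)*(-1/5016) = -557/2508 - I*√3/10032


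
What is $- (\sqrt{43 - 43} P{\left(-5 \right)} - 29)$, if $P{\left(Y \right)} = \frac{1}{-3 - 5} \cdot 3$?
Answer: $29$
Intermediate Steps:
$P{\left(Y \right)} = - \frac{3}{8}$ ($P{\left(Y \right)} = \frac{1}{-8} \cdot 3 = \left(- \frac{1}{8}\right) 3 = - \frac{3}{8}$)
$- (\sqrt{43 - 43} P{\left(-5 \right)} - 29) = - (\sqrt{43 - 43} \left(- \frac{3}{8}\right) - 29) = - (\sqrt{0} \left(- \frac{3}{8}\right) - 29) = - (0 \left(- \frac{3}{8}\right) - 29) = - (0 - 29) = \left(-1\right) \left(-29\right) = 29$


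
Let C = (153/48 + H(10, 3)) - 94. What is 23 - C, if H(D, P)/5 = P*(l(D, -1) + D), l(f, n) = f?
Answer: -2979/16 ≈ -186.19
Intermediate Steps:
H(D, P) = 10*D*P (H(D, P) = 5*(P*(D + D)) = 5*(P*(2*D)) = 5*(2*D*P) = 10*D*P)
C = 3347/16 (C = (153/48 + 10*10*3) - 94 = (153*(1/48) + 300) - 94 = (51/16 + 300) - 94 = 4851/16 - 94 = 3347/16 ≈ 209.19)
23 - C = 23 - 1*3347/16 = 23 - 3347/16 = -2979/16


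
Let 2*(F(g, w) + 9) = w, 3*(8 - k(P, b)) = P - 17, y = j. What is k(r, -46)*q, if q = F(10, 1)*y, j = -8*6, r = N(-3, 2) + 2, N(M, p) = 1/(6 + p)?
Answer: 5287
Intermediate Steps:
r = 17/8 (r = 1/(6 + 2) + 2 = 1/8 + 2 = 17/8 ≈ 2.1250)
j = -48
y = -48
k(P, b) = 41/3 - P/3 (k(P, b) = 8 - (P - 17)/3 = 8 - (-17 + P)/3 = 8 + (17/3 - P/3) = 41/3 - P/3)
F(g, w) = -9 + w/2
q = 408 (q = (-9 + (1/2)*1)*(-48) = (-9 + 1/2)*(-48) = -17/2*(-48) = 408)
k(r, -46)*q = (41/3 - 1/3*17/8)*408 = (41/3 - 17/24)*408 = (311/24)*408 = 5287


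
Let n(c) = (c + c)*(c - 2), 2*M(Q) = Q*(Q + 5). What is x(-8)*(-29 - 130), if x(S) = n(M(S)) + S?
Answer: -36888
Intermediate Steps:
M(Q) = Q*(5 + Q)/2 (M(Q) = (Q*(Q + 5))/2 = (Q*(5 + Q))/2 = Q*(5 + Q)/2)
n(c) = 2*c*(-2 + c) (n(c) = (2*c)*(-2 + c) = 2*c*(-2 + c))
x(S) = S + S*(-2 + S*(5 + S)/2)*(5 + S) (x(S) = 2*(S*(5 + S)/2)*(-2 + S*(5 + S)/2) + S = S*(-2 + S*(5 + S)/2)*(5 + S) + S = S + S*(-2 + S*(5 + S)/2)*(5 + S))
x(-8)*(-29 - 130) = ((½)*(-8)*(2 + (-4 - 8*(5 - 8))*(5 - 8)))*(-29 - 130) = ((½)*(-8)*(2 + (-4 - 8*(-3))*(-3)))*(-159) = ((½)*(-8)*(2 + (-4 + 24)*(-3)))*(-159) = ((½)*(-8)*(2 + 20*(-3)))*(-159) = ((½)*(-8)*(2 - 60))*(-159) = ((½)*(-8)*(-58))*(-159) = 232*(-159) = -36888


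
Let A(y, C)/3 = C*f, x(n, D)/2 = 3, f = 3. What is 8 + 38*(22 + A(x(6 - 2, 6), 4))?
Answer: 2212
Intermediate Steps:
x(n, D) = 6 (x(n, D) = 2*3 = 6)
A(y, C) = 9*C (A(y, C) = 3*(C*3) = 3*(3*C) = 9*C)
8 + 38*(22 + A(x(6 - 2, 6), 4)) = 8 + 38*(22 + 9*4) = 8 + 38*(22 + 36) = 8 + 38*58 = 8 + 2204 = 2212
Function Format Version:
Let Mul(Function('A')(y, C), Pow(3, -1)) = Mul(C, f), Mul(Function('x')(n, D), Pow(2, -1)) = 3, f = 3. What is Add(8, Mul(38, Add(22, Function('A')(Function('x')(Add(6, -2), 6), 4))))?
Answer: 2212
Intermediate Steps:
Function('x')(n, D) = 6 (Function('x')(n, D) = Mul(2, 3) = 6)
Function('A')(y, C) = Mul(9, C) (Function('A')(y, C) = Mul(3, Mul(C, 3)) = Mul(3, Mul(3, C)) = Mul(9, C))
Add(8, Mul(38, Add(22, Function('A')(Function('x')(Add(6, -2), 6), 4)))) = Add(8, Mul(38, Add(22, Mul(9, 4)))) = Add(8, Mul(38, Add(22, 36))) = Add(8, Mul(38, 58)) = Add(8, 2204) = 2212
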